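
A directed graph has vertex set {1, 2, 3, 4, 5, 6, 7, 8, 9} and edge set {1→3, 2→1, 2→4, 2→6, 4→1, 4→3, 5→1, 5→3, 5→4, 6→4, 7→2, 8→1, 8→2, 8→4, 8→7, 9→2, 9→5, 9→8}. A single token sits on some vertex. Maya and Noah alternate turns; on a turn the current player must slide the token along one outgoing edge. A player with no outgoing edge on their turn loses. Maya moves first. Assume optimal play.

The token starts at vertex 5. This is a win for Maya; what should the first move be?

Use the standard recursion: the mover loses at a terminal position; elsewhere, the mover wins exactly when some move hands the opponent an L position.
Every edge goes from a vertex to one that appears earlier in the order 3, 1, 4, 5, 6, 2, 7, 8, 9, so processing vertices in that order labels each vertex after all of its successors.
3: no outgoing edge → L
1: can move to 3, which is L ⇒ W
4: can move to 3, which is L ⇒ W
5: can move to 3, which is L ⇒ W
6: the only move is to 4(W), a W ⇒ L
2: can move to 6, which is L ⇒ W
7: the only move is to 2(W), a W ⇒ L
8: can move to 7, which is L ⇒ W
9: moves to 8(W), 2(W), 5(W); every one is W ⇒ L
From 5, the L positions reachable in one move are: 3.

Move to 3.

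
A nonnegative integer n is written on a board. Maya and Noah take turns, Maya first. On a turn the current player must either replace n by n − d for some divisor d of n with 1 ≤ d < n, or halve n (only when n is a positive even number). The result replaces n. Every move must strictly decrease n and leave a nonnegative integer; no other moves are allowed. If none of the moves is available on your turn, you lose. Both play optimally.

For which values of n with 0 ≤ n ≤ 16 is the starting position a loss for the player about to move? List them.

0, 1, 3, 5, 7, 9, 11, 13, 15

Build the W/L table. Terminal = L. A non-terminal position is W if it has a move to some L; otherwise it is L.
n=0: no move → L
n=1: no move → L
n=2: reaches L-position 1 → W
n=3: only reaches 2(W), which is W → L
n=4: reaches L-position 3 → W
n=5: only reaches 4(W), which is W → L
n=6: reaches L-position 3 → W
n=7: only reaches 6(W), which is W → L
n=8: reaches L-position 7 → W
n=9: only reaches 6(W), 8(W), all W → L
n=10: reaches L-position 5 → W
n=11: only reaches 10(W), which is W → L
n=12: reaches L-position 9 → W
n=13: only reaches 12(W), which is W → L
n=14: reaches L-position 7 → W
n=15: only reaches 10(W), 12(W), 14(W), all W → L
n=16: reaches L-position 15 → W
The losing starting values of n are exactly the entries labelled L in this table (9 of them).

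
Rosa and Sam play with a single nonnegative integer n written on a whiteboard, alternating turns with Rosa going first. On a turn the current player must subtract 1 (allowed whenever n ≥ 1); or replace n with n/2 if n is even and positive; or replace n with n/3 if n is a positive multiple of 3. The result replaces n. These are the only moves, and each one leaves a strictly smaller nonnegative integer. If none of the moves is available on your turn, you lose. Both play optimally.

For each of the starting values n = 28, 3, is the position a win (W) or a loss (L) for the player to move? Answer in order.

Work bottom-up. With no move the player to move loses. Otherwise the position is W if at least one move leads to an L position for the opponent, and L if every move leads to a W.
n=0: no move → L
n=1: W (go to 0, an L position)
n=2: L (sole option 1(W) is W)
n=3: W (go to 2, an L position)
n=4: W (go to 2, an L position)
n=5: L (sole option 4(W) is W)
n=6: W (go to 2, an L position)
n=7: L (sole option 6(W) is W)
n=8: W (go to 7, an L position)
n=9: L (options 3(W), 8(W) are all W)
n=10: W (go to 5, an L position)
n=11: L (sole option 10(W) is W)
n=12: W (go to 11, an L position)
n=13: L (sole option 12(W) is W)
n=14: W (go to 7, an L position)
n=15: W (go to 5, an L position)
n=16: L (options 8(W), 15(W) are all W)
n=17: W (go to 16, an L position)
n=18: W (go to 9, an L position)
n=19: L (sole option 18(W) is W)
n=20: W (go to 19, an L position)
n=21: W (go to 7, an L position)
n=22: W (go to 11, an L position)
n=23: L (sole option 22(W) is W)
n=24: W (go to 23, an L position)
n=25: L (sole option 24(W) is W)
n=26: W (go to 13, an L position)
n=27: W (go to 9, an L position)
n=28: L (options 14(W), 27(W) are all W)

28: L, 3: W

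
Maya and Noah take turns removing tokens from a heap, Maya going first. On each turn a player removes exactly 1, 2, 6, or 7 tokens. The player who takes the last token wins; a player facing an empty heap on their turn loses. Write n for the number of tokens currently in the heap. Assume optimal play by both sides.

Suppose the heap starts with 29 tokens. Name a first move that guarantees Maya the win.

Label each position W (a win for the player to move) or L (a loss). A position with no legal move is L; any other position is W exactly when some move reaches an L, and L when every move reaches a W.
n=0: no move → L
n=1: →0(L), so W
n=2: →0(L), so W
n=3: →2(W), 1(W) — all W, so L
n=4: →3(L), so W
n=5: →3(L), so W
n=6: →0(L), so W
n=7: →0(L), so W
n=8: →7(W), 6(W), 2(W), 1(W) — all W, so L
n=9: →8(L), so W
n=10: →8(L), so W
n=11: →10(W), 9(W), 5(W), 4(W) — all W, so L
n=12: →11(L), so W
n=13: →11(L), so W
n=14: →8(L), so W
n=15: →8(L), so W
n=16: →15(W), 14(W), 10(W), 9(W) — all W, so L
n=17: →16(L), so W
n=18: →16(L), so W
n=19: →18(W), 17(W), 13(W), 12(W) — all W, so L
n=20: →19(L), so W
n=21: →19(L), so W
n=22: →16(L), so W
n=23: →16(L), so W
n=24: →23(W), 22(W), 18(W), 17(W) — all W, so L
n=25: →24(L), so W
n=26: →24(L), so W
n=27: →26(W), 25(W), 21(W), 20(W) — all W, so L
n=28: →27(L), so W
n=29: →27(L), so W
From 29, the L positions reachable in one move are: 27.

Remove 2, leaving 27.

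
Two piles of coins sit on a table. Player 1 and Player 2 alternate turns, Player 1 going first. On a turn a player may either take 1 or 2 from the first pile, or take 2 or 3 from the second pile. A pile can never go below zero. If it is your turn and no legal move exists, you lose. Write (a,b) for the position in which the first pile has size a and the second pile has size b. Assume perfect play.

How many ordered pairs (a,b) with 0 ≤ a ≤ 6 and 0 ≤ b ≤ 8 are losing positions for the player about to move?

22

Positions with no move are L. A position that does have a move is losing for the player to move precisely when every available move leads to a winning position for the opponent. Fill in the labels:
Every move lowers a or b (never raises either), so fill the grid row by row in increasing a, and left to right within a row: each cell's successors are then already labelled.
      b=0  b=1  b=2  b=3  b=4  b=5  b=6  b=7  b=8
a=0:    L    L    W    W    W    L    L    W    W
a=1:    W    W    L    L    W    W    W    L    L
a=2:    W    W    W    W    L    W    W    W    W
a=3:    L    L    W    W    W    L    L    W    W
a=4:    W    W    L    L    W    W    W    L    L
a=5:    W    W    W    W    L    W    W    W    W
a=6:    L    L    W    W    W    L    L    W    W
Cells with no legal move (terminal, hence L): (0,0), (0,1).
The remaining L cells, each justified by listing all of its moves:
(0,5): only reaches (0,3)(W), (0,2)(W), all W → L
(0,6): only reaches (0,4)(W), (0,3)(W), all W → L
(1,2): only reaches (0,2)(W), (1,0)(W), all W → L
(1,3): only reaches (0,3)(W), (1,1)(W), (1,0)(W), all W → L
(1,7): only reaches (0,7)(W), (1,5)(W), (1,4)(W), all W → L
(1,8): only reaches (0,8)(W), (1,6)(W), (1,5)(W), all W → L
(2,4): only reaches (1,4)(W), (0,4)(W), (2,2)(W), (2,1)(W), all W → L
(3,0): only reaches (2,0)(W), (1,0)(W), all W → L
(3,1): only reaches (2,1)(W), (1,1)(W), all W → L
(3,5): only reaches (2,5)(W), (1,5)(W), (3,3)(W), (3,2)(W), all W → L
(3,6): only reaches (2,6)(W), (1,6)(W), (3,4)(W), (3,3)(W), all W → L
(4,2): only reaches (3,2)(W), (2,2)(W), (4,0)(W), all W → L
(4,3): only reaches (3,3)(W), (2,3)(W), (4,1)(W), (4,0)(W), all W → L
(4,7): only reaches (3,7)(W), (2,7)(W), (4,5)(W), (4,4)(W), all W → L
(4,8): only reaches (3,8)(W), (2,8)(W), (4,6)(W), (4,5)(W), all W → L
(5,4): only reaches (4,4)(W), (3,4)(W), (5,2)(W), (5,1)(W), all W → L
(6,0): only reaches (5,0)(W), (4,0)(W), all W → L
(6,1): only reaches (5,1)(W), (4,1)(W), all W → L
(6,5): only reaches (5,5)(W), (4,5)(W), (6,3)(W), (6,2)(W), all W → L
(6,6): only reaches (5,6)(W), (4,6)(W), (6,4)(W), (6,3)(W), all W → L
Every other cell has at least one move into one of the L cells above, so it is W.
L cells per row: a=0: 4, a=1: 4, a=2: 1, a=3: 4, a=4: 4, a=5: 1, a=6: 4; total 22.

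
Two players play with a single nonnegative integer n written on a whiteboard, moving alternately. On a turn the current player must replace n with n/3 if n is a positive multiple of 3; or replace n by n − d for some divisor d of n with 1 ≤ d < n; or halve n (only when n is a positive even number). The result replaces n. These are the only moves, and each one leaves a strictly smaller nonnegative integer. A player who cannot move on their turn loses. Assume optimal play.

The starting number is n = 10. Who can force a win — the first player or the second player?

The first player wins.

Use the standard recursion: the mover loses at a terminal position; elsewhere, the mover wins exactly when some move hands the opponent an L position.
n=0: no move → L
n=1: no move → L
n=2: W (go to 1, an L position)
n=3: W (go to 1, an L position)
n=4: L (options 2(W), 3(W) are all W)
n=5: W (go to 4, an L position)
n=6: W (go to 4, an L position)
n=7: L (sole option 6(W) is W)
n=8: W (go to 4, an L position)
n=9: L (options 3(W), 6(W), 8(W) are all W)
n=10: W (go to 9, an L position)
The starting position 10 is W: the player to move should move to 9, handing over an L position.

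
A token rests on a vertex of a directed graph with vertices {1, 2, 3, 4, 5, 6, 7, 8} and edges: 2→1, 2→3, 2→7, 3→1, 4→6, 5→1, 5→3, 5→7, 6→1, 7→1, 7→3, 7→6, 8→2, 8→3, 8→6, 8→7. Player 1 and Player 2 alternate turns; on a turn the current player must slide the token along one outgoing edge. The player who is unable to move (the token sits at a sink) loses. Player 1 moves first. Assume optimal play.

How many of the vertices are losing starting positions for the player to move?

Label each position W (a win for the player to move) or L (a loss). A position with no legal move is L; any other position is W exactly when some move reaches an L, and L when every move reaches a W.
Every edge goes from a vertex to one that appears earlier in the order 1, 3, 6, 7, 5, 2, 8, 4, so processing vertices in that order labels each vertex after all of its successors.
1: no outgoing edge → L
3: →1(L), so W
6: →1(L), so W
7: →1(L), so W
5: →1(L), so W
2: →1(L), so W
8: →2(W), 7(W), 6(W), 3(W) — all W, so L
4: →6(W) only, which is W, so L
The L vertices are 1, 4, 8; that is 3 in all.

3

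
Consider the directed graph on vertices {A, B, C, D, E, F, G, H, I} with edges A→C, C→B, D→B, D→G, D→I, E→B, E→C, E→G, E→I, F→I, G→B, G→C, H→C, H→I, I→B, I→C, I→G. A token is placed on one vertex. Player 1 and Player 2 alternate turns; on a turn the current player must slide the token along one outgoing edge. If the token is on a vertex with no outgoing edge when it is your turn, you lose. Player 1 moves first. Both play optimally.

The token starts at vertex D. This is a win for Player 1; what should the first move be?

Build the W/L table. Terminal = L. A non-terminal position is W if it has a move to some L; otherwise it is L.
Every edge goes from a vertex to one that appears earlier in the order B, C, G, I, D, A, F, E, H, so processing vertices in that order labels each vertex after all of its successors.
B: no outgoing edge → L
C: →B(L), so W
G: →B(L), so W
I: →B(L), so W
D: →B(L), so W
A: →C(W) only, which is W, so L
F: →I(W) only, which is W, so L
E: →B(L), so W
H: →I(W), C(W) — all W, so L
From D, the L positions reachable in one move are: B.

Move to B.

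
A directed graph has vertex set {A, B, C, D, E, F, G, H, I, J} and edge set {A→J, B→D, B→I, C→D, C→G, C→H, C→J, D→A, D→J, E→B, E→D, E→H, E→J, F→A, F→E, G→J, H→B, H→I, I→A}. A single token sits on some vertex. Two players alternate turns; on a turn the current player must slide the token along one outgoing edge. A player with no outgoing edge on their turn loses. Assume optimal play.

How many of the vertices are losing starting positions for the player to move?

Positions with no move are L. A position that does have a move is losing for the player to move precisely when every available move leads to a winning position for the opponent. Fill in the labels:
Every edge goes from a vertex to one that appears earlier in the order J, A, D, I, B, H, G, C, E, F, so processing vertices in that order labels each vertex after all of its successors.
J: no outgoing edge → L
A: W (go to J, an L position)
D: W (go to J, an L position)
I: L (sole option A(W) is W)
B: W (go to I, an L position)
H: W (go to I, an L position)
G: W (go to J, an L position)
C: W (go to J, an L position)
E: W (go to J, an L position)
F: L (options E(W), A(W) are all W)
The L vertices are F, I, J; that is 3 in all.

3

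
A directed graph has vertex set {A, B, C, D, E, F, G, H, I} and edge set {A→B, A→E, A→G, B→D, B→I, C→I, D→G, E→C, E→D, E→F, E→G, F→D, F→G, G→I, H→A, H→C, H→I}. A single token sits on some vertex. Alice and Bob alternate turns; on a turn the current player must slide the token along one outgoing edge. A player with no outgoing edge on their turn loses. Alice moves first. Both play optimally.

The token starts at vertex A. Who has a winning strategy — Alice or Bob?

Classify positions by backward induction: terminal positions (no move available) are L. From any other position, the mover wins iff some move reaches an L.
Every edge goes from a vertex to one that appears earlier in the order I, G, C, D, F, E, B, A, H, so processing vertices in that order labels each vertex after all of its successors.
I: no outgoing edge → L
G: →I(L), so W
C: →I(L), so W
D: →G(W) only, which is W, so L
F: →D(L), so W
E: →D(L), so W
B: →D(L), so W
A: →B(W), E(W), G(W) — all W, so L
H: →A(L), so W
The starting position A is L: whatever Alice does, the opponent receives a W position.

Bob wins.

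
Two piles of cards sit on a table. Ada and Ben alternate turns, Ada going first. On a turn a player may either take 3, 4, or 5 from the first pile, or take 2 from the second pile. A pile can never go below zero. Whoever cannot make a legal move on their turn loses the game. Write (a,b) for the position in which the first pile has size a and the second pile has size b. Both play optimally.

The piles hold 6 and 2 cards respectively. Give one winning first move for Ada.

Move to (3,2).

Positions with no move are L. A position that does have a move is losing for the player to move precisely when every available move leads to a winning position for the opponent. Fill in the labels:
No move ever increases a pile, so every position that can arise here has a ≤ 6 and b ≤ 2; it is enough to label the cells with 0 ≤ a ≤ 6 and 0 ≤ b ≤ 2.
Every move lowers a or b (never raises either), so fill the grid row by row in increasing a, and left to right within a row: each cell's successors are then already labelled.
      b=0  b=1  b=2
a=0:    L    L    W
a=1:    L    L    W
a=2:    L    L    W
a=3:    W    W    L
a=4:    W    W    L
a=5:    W    W    L
a=6:    W    W    W
Cells with no legal move (terminal, hence L): (0,0), (0,1), (1,0), (1,1), (2,0), (2,1).
The remaining L cells, each justified by listing all of its moves:
(3,2): →(0,2)(W), (3,0)(W) — all W, so L
(4,2): →(1,2)(W), (0,2)(W), (4,0)(W) — all W, so L
(5,2): →(2,2)(W), (1,2)(W), (0,2)(W), (5,0)(W) — all W, so L
Every other cell has at least one move into one of the L cells above, so it is W.
From (6,2), the L positions reachable in one move are: (3,2).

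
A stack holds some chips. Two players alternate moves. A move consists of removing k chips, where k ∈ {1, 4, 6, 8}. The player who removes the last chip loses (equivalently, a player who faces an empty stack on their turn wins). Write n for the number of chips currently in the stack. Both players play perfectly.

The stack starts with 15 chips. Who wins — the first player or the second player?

The second player wins.

Compute win/loss labels from the base case upward. A position with no move is W. Any other position is W if it can reach an L in one move, else L.
n=0: no move; the opponent has just taken the last chip and therefore loses → W
n=1: the only move is to 0(W), a W ⇒ L
n=2: can move to 1, which is L ⇒ W
n=3: the only move is to 2(W), a W ⇒ L
n=4: can move to 3, which is L ⇒ W
n=5: can move to 1, which is L ⇒ W
n=6: moves to 5(W), 2(W), 0(W); every one is W ⇒ L
n=7: can move to 6, which is L ⇒ W
n=8: moves to 7(W), 4(W), 2(W), 0(W); every one is W ⇒ L
n=9: can move to 8, which is L ⇒ W
n=10: can move to 6, which is L ⇒ W
n=11: can move to 3, which is L ⇒ W
n=12: can move to 8, which is L ⇒ W
n=13: moves to 12(W), 9(W), 7(W), 5(W); every one is W ⇒ L
n=14: can move to 13, which is L ⇒ W
n=15: moves to 14(W), 11(W), 9(W), 7(W); every one is W ⇒ L
Every move from 15 reaches a W position, so the mover loses.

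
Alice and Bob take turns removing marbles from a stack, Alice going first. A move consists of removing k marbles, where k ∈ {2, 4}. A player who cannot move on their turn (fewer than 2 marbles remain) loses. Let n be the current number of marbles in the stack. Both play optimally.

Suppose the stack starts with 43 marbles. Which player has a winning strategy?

Work bottom-up. With no move the player to move loses. Otherwise the position is W if at least one move leads to an L position for the opponent, and L if every move leads to a W.
n=0: no move → L
n=1: no move → L
n=2: →0(L), so W
n=3: →1(L), so W
n=4: →0(L), so W
n=5: →1(L), so W
n=6: →4(W), 2(W) — all W, so L
n=7: →5(W), 3(W) — all W, so L
n=8: →6(L), so W
n=9: →7(L), so W
n=10: →6(L), so W
n=11: →7(L), so W
n=12: →10(W), 8(W) — all W, so L
n=13: →11(W), 9(W) — all W, so L
n=14: →12(L), so W
n=15: →13(L), so W
n=16: →12(L), so W
n=17: →13(L), so W
n=18: →16(W), 14(W) — all W, so L
n=19: →17(W), 15(W) — all W, so L
n=20: →18(L), so W
n=21: →19(L), so W
n=22: →18(L), so W
n=23: →19(L), so W
n=24: →22(W), 20(W) — all W, so L
n=25: →23(W), 21(W) — all W, so L
n=26: →24(L), so W
n=27: →25(L), so W
n=28: →24(L), so W
n=29: →25(L), so W
n=30: →28(W), 26(W) — all W, so L
n=31: →29(W), 27(W) — all W, so L
n=32: →30(L), so W
n=33: →31(L), so W
n=34: →30(L), so W
n=35: →31(L), so W
n=36: →34(W), 32(W) — all W, so L
n=37: →35(W), 33(W) — all W, so L
n=38: →36(L), so W
n=39: →37(L), so W
n=40: →36(L), so W
n=41: →37(L), so W
n=42: →40(W), 38(W) — all W, so L
n=43: →41(W), 39(W) — all W, so L
Every move from 43 reaches a W position, so the mover loses.

Bob wins.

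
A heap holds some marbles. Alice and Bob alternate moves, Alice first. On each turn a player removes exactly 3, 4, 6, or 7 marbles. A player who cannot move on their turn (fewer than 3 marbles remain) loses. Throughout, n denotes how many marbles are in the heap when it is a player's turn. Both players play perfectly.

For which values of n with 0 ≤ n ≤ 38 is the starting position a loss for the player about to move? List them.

Classify positions by backward induction: terminal positions (no move available) are L. From any other position, the mover wins iff some move reaches an L.
n=0: no move → L
n=1: no move → L
n=2: no move → L
n=3: W (go to 0, an L position)
n=4: W (go to 1, an L position)
n=5: W (go to 2, an L position)
n=6: W (go to 2, an L position)
n=7: W (go to 1, an L position)
n=8: W (go to 2, an L position)
n=9: W (go to 2, an L position)
n=10: L (options 7(W), 6(W), 4(W), 3(W) are all W)
n=11: L (options 8(W), 7(W), 5(W), 4(W) are all W)
n=12: L (options 9(W), 8(W), 6(W), 5(W) are all W)
n=13: W (go to 10, an L position)
n=14: W (go to 11, an L position)
n=15: W (go to 12, an L position)
n=16: W (go to 12, an L position)
n=17: W (go to 11, an L position)
n=18: W (go to 12, an L position)
n=19: W (go to 12, an L position)
n=20: L (options 17(W), 16(W), 14(W), 13(W) are all W)
n=21: L (options 18(W), 17(W), 15(W), 14(W) are all W)
n=22: L (options 19(W), 18(W), 16(W), 15(W) are all W)
n=23: W (go to 20, an L position)
n=24: W (go to 21, an L position)
n=25: W (go to 22, an L position)
n=26: W (go to 22, an L position)
n=27: W (go to 21, an L position)
n=28: W (go to 22, an L position)
n=29: W (go to 22, an L position)
n=30: L (options 27(W), 26(W), 24(W), 23(W) are all W)
n=31: L (options 28(W), 27(W), 25(W), 24(W) are all W)
n=32: L (options 29(W), 28(W), 26(W), 25(W) are all W)
n=33: W (go to 30, an L position)
n=34: W (go to 31, an L position)
n=35: W (go to 32, an L position)
n=36: W (go to 32, an L position)
n=37: W (go to 31, an L position)
n=38: W (go to 32, an L position)
Reading off the rows marked L gives the requested list; there are 12 such values of n.

0, 1, 2, 10, 11, 12, 20, 21, 22, 30, 31, 32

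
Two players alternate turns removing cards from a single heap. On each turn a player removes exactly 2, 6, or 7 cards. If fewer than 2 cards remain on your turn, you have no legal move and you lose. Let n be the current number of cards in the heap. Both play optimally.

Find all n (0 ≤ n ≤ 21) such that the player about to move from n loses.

0, 1, 4, 5, 9, 13, 14, 17, 18

Build the W/L table. Terminal = L. A non-terminal position is W if it has a move to some L; otherwise it is L.
n=0: no move → L
n=1: no move → L
n=2: →0(L), so W
n=3: →1(L), so W
n=4: →2(W) only, which is W, so L
n=5: →3(W) only, which is W, so L
n=6: →4(L), so W
n=7: →5(L), so W
n=8: →1(L), so W
n=9: →7(W), 3(W), 2(W) — all W, so L
n=10: →4(L), so W
n=11: →9(L), so W
n=12: →5(L), so W
n=13: →11(W), 7(W), 6(W) — all W, so L
n=14: →12(W), 8(W), 7(W) — all W, so L
n=15: →13(L), so W
n=16: →14(L), so W
n=17: →15(W), 11(W), 10(W) — all W, so L
n=18: →16(W), 12(W), 11(W) — all W, so L
n=19: →17(L), so W
n=20: →18(L), so W
n=21: →14(L), so W
The losing starting values of n are exactly the entries labelled L in this table (9 of them).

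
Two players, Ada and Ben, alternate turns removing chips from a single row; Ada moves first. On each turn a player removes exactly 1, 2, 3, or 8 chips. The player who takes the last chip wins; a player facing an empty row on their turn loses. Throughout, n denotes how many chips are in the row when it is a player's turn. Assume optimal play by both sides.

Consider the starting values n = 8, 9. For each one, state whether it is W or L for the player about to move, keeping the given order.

Positions with no move are L. A position that does have a move is losing for the player to move precisely when every available move leads to a winning position for the opponent. Fill in the labels:
n=0: no move → L
n=1: reaches L-position 0 → W
n=2: reaches L-position 0 → W
n=3: reaches L-position 0 → W
n=4: only reaches 3(W), 2(W), 1(W), all W → L
n=5: reaches L-position 4 → W
n=6: reaches L-position 4 → W
n=7: reaches L-position 4 → W
n=8: reaches L-position 0 → W
n=9: only reaches 8(W), 7(W), 6(W), 1(W), all W → L

8: W, 9: L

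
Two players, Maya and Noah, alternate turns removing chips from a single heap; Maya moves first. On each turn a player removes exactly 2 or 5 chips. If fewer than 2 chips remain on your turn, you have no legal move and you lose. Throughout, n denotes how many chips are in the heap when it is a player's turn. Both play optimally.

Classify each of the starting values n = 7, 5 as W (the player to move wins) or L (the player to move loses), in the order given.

7: L, 5: W

Work bottom-up. With no move the player to move loses. Otherwise the position is W if at least one move leads to an L position for the opponent, and L if every move leads to a W.
n=0: no move → L
n=1: no move → L
n=2: W (go to 0, an L position)
n=3: W (go to 1, an L position)
n=4: L (sole option 2(W) is W)
n=5: W (go to 0, an L position)
n=6: W (go to 4, an L position)
n=7: L (options 5(W), 2(W) are all W)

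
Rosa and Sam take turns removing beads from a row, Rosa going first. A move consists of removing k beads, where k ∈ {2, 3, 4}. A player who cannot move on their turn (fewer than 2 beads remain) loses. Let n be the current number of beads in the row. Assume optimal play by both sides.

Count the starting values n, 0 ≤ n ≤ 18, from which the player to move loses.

7

Build the W/L table. Terminal = L. A non-terminal position is W if it has a move to some L; otherwise it is L.
n=0: no move → L
n=1: no move → L
n=2: reaches L-position 0 → W
n=3: reaches L-position 1 → W
n=4: reaches L-position 1 → W
n=5: reaches L-position 1 → W
n=6: only reaches 4(W), 3(W), 2(W), all W → L
n=7: only reaches 5(W), 4(W), 3(W), all W → L
n=8: reaches L-position 6 → W
n=9: reaches L-position 7 → W
n=10: reaches L-position 7 → W
n=11: reaches L-position 7 → W
n=12: only reaches 10(W), 9(W), 8(W), all W → L
n=13: only reaches 11(W), 10(W), 9(W), all W → L
n=14: reaches L-position 12 → W
n=15: reaches L-position 13 → W
n=16: reaches L-position 13 → W
n=17: reaches L-position 13 → W
n=18: only reaches 16(W), 15(W), 14(W), all W → L
L entries with 0 ≤ n ≤ 18: n = 0, 1, 6, 7, 12, 13, 18; that makes 7.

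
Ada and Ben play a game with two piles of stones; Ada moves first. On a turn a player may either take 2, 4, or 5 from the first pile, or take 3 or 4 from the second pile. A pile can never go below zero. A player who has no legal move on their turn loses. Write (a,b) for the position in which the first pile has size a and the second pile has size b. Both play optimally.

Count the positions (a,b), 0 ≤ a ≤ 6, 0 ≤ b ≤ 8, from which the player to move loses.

Label each position W (a win for the player to move) or L (a loss). A position with no legal move is L; any other position is W exactly when some move reaches an L, and L when every move reaches a W.
Every move lowers a or b (never raises either), so fill the grid row by row in increasing a, and left to right within a row: each cell's successors are then already labelled.
      b=0  b=1  b=2  b=3  b=4  b=5  b=6  b=7  b=8
a=0:    L    L    L    W    W    W    W    L    L
a=1:    L    L    L    W    W    W    W    L    L
a=2:    W    W    W    L    L    L    W    W    W
a=3:    W    W    W    L    L    L    W    W    W
a=4:    W    W    W    W    W    W    L    W    W
a=5:    W    W    W    W    W    W    L    W    W
a=6:    W    W    W    W    W    W    W    W    W
Cells with no legal move (terminal, hence L): (0,0), (0,1), (0,2), (1,0), (1,1), (1,2).
The remaining L cells, each justified by listing all of its moves:
(0,7): only reaches (0,4)(W), (0,3)(W), all W → L
(0,8): only reaches (0,5)(W), (0,4)(W), all W → L
(1,7): only reaches (1,4)(W), (1,3)(W), all W → L
(1,8): only reaches (1,5)(W), (1,4)(W), all W → L
(2,3): only reaches (0,3)(W), (2,0)(W), all W → L
(2,4): only reaches (0,4)(W), (2,1)(W), (2,0)(W), all W → L
(2,5): only reaches (0,5)(W), (2,2)(W), (2,1)(W), all W → L
(3,3): only reaches (1,3)(W), (3,0)(W), all W → L
(3,4): only reaches (1,4)(W), (3,1)(W), (3,0)(W), all W → L
(3,5): only reaches (1,5)(W), (3,2)(W), (3,1)(W), all W → L
(4,6): only reaches (2,6)(W), (0,6)(W), (4,3)(W), (4,2)(W), all W → L
(5,6): only reaches (3,6)(W), (1,6)(W), (0,6)(W), (5,3)(W), (5,2)(W), all W → L
Every other cell has at least one move into one of the L cells above, so it is W.
L cells per row: a=0: 5, a=1: 5, a=2: 3, a=3: 3, a=4: 1, a=5: 1, a=6: 0; total 18.

18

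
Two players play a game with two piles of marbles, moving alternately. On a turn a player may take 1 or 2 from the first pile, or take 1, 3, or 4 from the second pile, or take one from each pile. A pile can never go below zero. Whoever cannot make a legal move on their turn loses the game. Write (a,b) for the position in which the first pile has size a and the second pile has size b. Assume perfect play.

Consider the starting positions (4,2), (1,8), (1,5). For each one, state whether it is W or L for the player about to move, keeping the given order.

(4,2): L, (1,8): W, (1,5): W

Classify positions by backward induction: terminal positions (no move available) are L. From any other position, the mover wins iff some move reaches an L.
No move ever increases a pile, so every position that can arise here has a ≤ 4 and b ≤ 8; it is enough to label the cells with 0 ≤ a ≤ 4 and 0 ≤ b ≤ 8.
Every move lowers a or b (never raises either), so fill the grid row by row in increasing a, and left to right within a row: each cell's successors are then already labelled.
      b=0  b=1  b=2  b=3  b=4  b=5  b=6  b=7  b=8
a=0:    L    W    L    W    W    W    W    L    W
a=1:    W    W    W    W    L    W    L    W    W
a=2:    W    L    W    L    W    W    W    W    L
a=3:    L    W    W    W    W    L    W    L    W
a=4:    W    W    L    W    L    W    W    W    W
Cells with no legal move (terminal, hence L): (0,0).
The remaining L cells, each justified by listing all of its moves:
(0,2): →(0,1)(W) only, which is W, so L
(0,7): →(0,6)(W), (0,4)(W), (0,3)(W) — all W, so L
(1,4): →(0,4)(W), (1,3)(W), (1,1)(W), (1,0)(W), (0,3)(W) — all W, so L
(1,6): →(0,6)(W), (1,5)(W), (1,3)(W), (1,2)(W), (0,5)(W) — all W, so L
(2,1): →(1,1)(W), (0,1)(W), (2,0)(W), (1,0)(W) — all W, so L
(2,3): →(1,3)(W), (0,3)(W), (2,2)(W), (2,0)(W), (1,2)(W) — all W, so L
(2,8): →(1,8)(W), (0,8)(W), (2,7)(W), (2,5)(W), (2,4)(W), (1,7)(W) — all W, so L
(3,0): →(2,0)(W), (1,0)(W) — all W, so L
(3,5): →(2,5)(W), (1,5)(W), (3,4)(W), (3,2)(W), (3,1)(W), (2,4)(W) — all W, so L
(3,7): →(2,7)(W), (1,7)(W), (3,6)(W), (3,4)(W), (3,3)(W), (2,6)(W) — all W, so L
(4,2): →(3,2)(W), (2,2)(W), (4,1)(W), (3,1)(W) — all W, so L
(4,4): →(3,4)(W), (2,4)(W), (4,3)(W), (4,1)(W), (4,0)(W), (3,3)(W) — all W, so L
Every other cell has at least one move into one of the L cells above, so it is W.
(4,2): one of the L cells justified above, so L
(1,8): the move to (1,4) reaches an L cell, so W
(1,5): the move to (1,4) reaches an L cell, so W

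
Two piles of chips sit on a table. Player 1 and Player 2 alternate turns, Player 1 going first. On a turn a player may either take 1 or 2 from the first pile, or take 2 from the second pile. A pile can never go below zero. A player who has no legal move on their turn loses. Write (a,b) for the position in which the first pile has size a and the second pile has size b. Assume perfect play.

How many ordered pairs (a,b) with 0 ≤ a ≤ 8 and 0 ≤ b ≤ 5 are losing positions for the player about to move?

18

Build the W/L table. Terminal = L. A non-terminal position is W if it has a move to some L; otherwise it is L.
Every move lowers a or b (never raises either), so fill the grid row by row in increasing a, and left to right within a row: each cell's successors are then already labelled.
      b=0  b=1  b=2  b=3  b=4  b=5
a=0:    L    L    W    W    L    L
a=1:    W    W    L    L    W    W
a=2:    W    W    W    W    W    W
a=3:    L    L    W    W    L    L
a=4:    W    W    L    L    W    W
a=5:    W    W    W    W    W    W
a=6:    L    L    W    W    L    L
a=7:    W    W    L    L    W    W
a=8:    W    W    W    W    W    W
Cells with no legal move (terminal, hence L): (0,0), (0,1).
The remaining L cells, each justified by listing all of its moves:
(0,4): →(0,2)(W) only, which is W, so L
(0,5): →(0,3)(W) only, which is W, so L
(1,2): →(0,2)(W), (1,0)(W) — all W, so L
(1,3): →(0,3)(W), (1,1)(W) — all W, so L
(3,0): →(2,0)(W), (1,0)(W) — all W, so L
(3,1): →(2,1)(W), (1,1)(W) — all W, so L
(3,4): →(2,4)(W), (1,4)(W), (3,2)(W) — all W, so L
(3,5): →(2,5)(W), (1,5)(W), (3,3)(W) — all W, so L
(4,2): →(3,2)(W), (2,2)(W), (4,0)(W) — all W, so L
(4,3): →(3,3)(W), (2,3)(W), (4,1)(W) — all W, so L
(6,0): →(5,0)(W), (4,0)(W) — all W, so L
(6,1): →(5,1)(W), (4,1)(W) — all W, so L
(6,4): →(5,4)(W), (4,4)(W), (6,2)(W) — all W, so L
(6,5): →(5,5)(W), (4,5)(W), (6,3)(W) — all W, so L
(7,2): →(6,2)(W), (5,2)(W), (7,0)(W) — all W, so L
(7,3): →(6,3)(W), (5,3)(W), (7,1)(W) — all W, so L
Every other cell has at least one move into one of the L cells above, so it is W.
L cells per row: a=0: 4, a=1: 2, a=2: 0, a=3: 4, a=4: 2, a=5: 0, a=6: 4, a=7: 2, a=8: 0; total 18.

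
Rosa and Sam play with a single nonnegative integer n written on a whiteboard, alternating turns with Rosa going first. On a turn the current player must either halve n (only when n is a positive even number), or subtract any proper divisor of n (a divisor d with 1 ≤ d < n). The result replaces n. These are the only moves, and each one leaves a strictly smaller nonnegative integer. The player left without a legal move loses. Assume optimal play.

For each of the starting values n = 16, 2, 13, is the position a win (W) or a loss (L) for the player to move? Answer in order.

16: W, 2: W, 13: L

Classify positions by backward induction: terminal positions (no move available) are L. From any other position, the mover wins iff some move reaches an L.
n=0: no move → L
n=1: no move → L
n=2: W (go to 1, an L position)
n=3: L (sole option 2(W) is W)
n=4: W (go to 3, an L position)
n=5: L (sole option 4(W) is W)
n=6: W (go to 3, an L position)
n=7: L (sole option 6(W) is W)
n=8: W (go to 7, an L position)
n=9: L (options 6(W), 8(W) are all W)
n=10: W (go to 5, an L position)
n=11: L (sole option 10(W) is W)
n=12: W (go to 9, an L position)
n=13: L (sole option 12(W) is W)
n=14: W (go to 7, an L position)
n=15: L (options 10(W), 12(W), 14(W) are all W)
n=16: W (go to 15, an L position)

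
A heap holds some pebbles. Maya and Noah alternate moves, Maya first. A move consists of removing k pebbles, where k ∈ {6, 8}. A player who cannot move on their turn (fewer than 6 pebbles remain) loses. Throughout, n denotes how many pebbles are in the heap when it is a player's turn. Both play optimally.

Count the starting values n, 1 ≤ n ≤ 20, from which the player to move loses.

11

Positions with no move are L. A position that does have a move is losing for the player to move precisely when every available move leads to a winning position for the opponent. Fill in the labels:
n=0: no move → L
n=1: no move → L
n=2: no move → L
n=3: no move → L
n=4: no move → L
n=5: no move → L
n=6: W (go to 0, an L position)
n=7: W (go to 1, an L position)
n=8: W (go to 2, an L position)
n=9: W (go to 3, an L position)
n=10: W (go to 4, an L position)
n=11: W (go to 5, an L position)
n=12: W (go to 4, an L position)
n=13: W (go to 5, an L position)
n=14: L (options 8(W), 6(W) are all W)
n=15: L (options 9(W), 7(W) are all W)
n=16: L (options 10(W), 8(W) are all W)
n=17: L (options 11(W), 9(W) are all W)
n=18: L (options 12(W), 10(W) are all W)
n=19: L (options 13(W), 11(W) are all W)
n=20: W (go to 14, an L position)
L entries with 1 ≤ n ≤ 20 (n=0 is outside the asked range and is not counted): n = 1, 2, 3, 4, 5, 14, 15, 16, 17, 18, 19; that makes 11.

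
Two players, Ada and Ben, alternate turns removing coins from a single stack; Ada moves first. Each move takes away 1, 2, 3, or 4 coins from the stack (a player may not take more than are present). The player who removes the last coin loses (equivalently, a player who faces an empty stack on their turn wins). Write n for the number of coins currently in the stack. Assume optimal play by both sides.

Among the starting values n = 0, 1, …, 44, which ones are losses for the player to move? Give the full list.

1, 6, 11, 16, 21, 26, 31, 36, 41

Label each position W (a win for the player to move) or L (a loss). A position with no legal move is W; any other position is W exactly when some move reaches an L, and L when every move reaches a W.
n=0: no move; the opponent has just taken the last coin and therefore loses → W
n=1: the only move is to 0(W), a W ⇒ L
n=2: can move to 1, which is L ⇒ W
n=3: can move to 1, which is L ⇒ W
n=4: can move to 1, which is L ⇒ W
n=5: can move to 1, which is L ⇒ W
n=6: moves to 5(W), 4(W), 3(W), 2(W); every one is W ⇒ L
n=7: can move to 6, which is L ⇒ W
n=8: can move to 6, which is L ⇒ W
n=9: can move to 6, which is L ⇒ W
n=10: can move to 6, which is L ⇒ W
n=11: moves to 10(W), 9(W), 8(W), 7(W); every one is W ⇒ L
n=12: can move to 11, which is L ⇒ W
n=13: can move to 11, which is L ⇒ W
n=14: can move to 11, which is L ⇒ W
n=15: can move to 11, which is L ⇒ W
n=16: moves to 15(W), 14(W), 13(W), 12(W); every one is W ⇒ L
n=17: can move to 16, which is L ⇒ W
n=18: can move to 16, which is L ⇒ W
n=19: can move to 16, which is L ⇒ W
n=20: can move to 16, which is L ⇒ W
n=21: moves to 20(W), 19(W), 18(W), 17(W); every one is W ⇒ L
n=22: can move to 21, which is L ⇒ W
n=23: can move to 21, which is L ⇒ W
n=24: can move to 21, which is L ⇒ W
n=25: can move to 21, which is L ⇒ W
n=26: moves to 25(W), 24(W), 23(W), 22(W); every one is W ⇒ L
n=27: can move to 26, which is L ⇒ W
n=28: can move to 26, which is L ⇒ W
n=29: can move to 26, which is L ⇒ W
n=30: can move to 26, which is L ⇒ W
n=31: moves to 30(W), 29(W), 28(W), 27(W); every one is W ⇒ L
n=32: can move to 31, which is L ⇒ W
n=33: can move to 31, which is L ⇒ W
n=34: can move to 31, which is L ⇒ W
n=35: can move to 31, which is L ⇒ W
n=36: moves to 35(W), 34(W), 33(W), 32(W); every one is W ⇒ L
n=37: can move to 36, which is L ⇒ W
n=38: can move to 36, which is L ⇒ W
n=39: can move to 36, which is L ⇒ W
n=40: can move to 36, which is L ⇒ W
n=41: moves to 40(W), 39(W), 38(W), 37(W); every one is W ⇒ L
n=42: can move to 41, which is L ⇒ W
n=43: can move to 41, which is L ⇒ W
n=44: can move to 41, which is L ⇒ W
The losing starting values of n are exactly the entries labelled L in this table (9 of them).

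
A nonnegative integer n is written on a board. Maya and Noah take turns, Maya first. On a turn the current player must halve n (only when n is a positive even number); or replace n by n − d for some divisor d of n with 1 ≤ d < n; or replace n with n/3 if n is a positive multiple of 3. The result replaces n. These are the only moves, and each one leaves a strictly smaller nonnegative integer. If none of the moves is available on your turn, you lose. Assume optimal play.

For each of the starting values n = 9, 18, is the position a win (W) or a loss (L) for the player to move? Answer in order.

9: L, 18: W

Build the W/L table. Terminal = L. A non-terminal position is W if it has a move to some L; otherwise it is L.
n=0: no move → L
n=1: no move → L
n=2: can move to 1, which is L ⇒ W
n=3: can move to 1, which is L ⇒ W
n=4: moves to 2(W), 3(W); every one is W ⇒ L
n=5: can move to 4, which is L ⇒ W
n=6: can move to 4, which is L ⇒ W
n=7: the only move is to 6(W), a W ⇒ L
n=8: can move to 4, which is L ⇒ W
n=9: moves to 3(W), 6(W), 8(W); every one is W ⇒ L
n=10: can move to 9, which is L ⇒ W
n=11: the only move is to 10(W), a W ⇒ L
n=12: can move to 4, which is L ⇒ W
n=13: the only move is to 12(W), a W ⇒ L
n=14: can move to 7, which is L ⇒ W
n=15: moves to 5(W), 10(W), 12(W), 14(W); every one is W ⇒ L
n=16: can move to 15, which is L ⇒ W
n=17: the only move is to 16(W), a W ⇒ L
n=18: can move to 9, which is L ⇒ W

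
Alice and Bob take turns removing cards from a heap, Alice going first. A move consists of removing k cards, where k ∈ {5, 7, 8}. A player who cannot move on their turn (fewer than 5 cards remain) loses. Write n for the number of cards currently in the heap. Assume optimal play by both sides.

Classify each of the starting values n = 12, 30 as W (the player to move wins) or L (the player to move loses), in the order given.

Label each position W (a win for the player to move) or L (a loss). A position with no legal move is L; any other position is W exactly when some move reaches an L, and L when every move reaches a W.
n=0: no move → L
n=1: no move → L
n=2: no move → L
n=3: no move → L
n=4: no move → L
n=5: W (go to 0, an L position)
n=6: W (go to 1, an L position)
n=7: W (go to 2, an L position)
n=8: W (go to 3, an L position)
n=9: W (go to 4, an L position)
n=10: W (go to 3, an L position)
n=11: W (go to 4, an L position)
n=12: W (go to 4, an L position)
n=13: L (options 8(W), 6(W), 5(W) are all W)
n=14: L (options 9(W), 7(W), 6(W) are all W)
n=15: L (options 10(W), 8(W), 7(W) are all W)
n=16: L (options 11(W), 9(W), 8(W) are all W)
n=17: L (options 12(W), 10(W), 9(W) are all W)
n=18: W (go to 13, an L position)
n=19: W (go to 14, an L position)
n=20: W (go to 15, an L position)
n=21: W (go to 16, an L position)
n=22: W (go to 17, an L position)
n=23: W (go to 16, an L position)
n=24: W (go to 17, an L position)
n=25: W (go to 17, an L position)
n=26: L (options 21(W), 19(W), 18(W) are all W)
n=27: L (options 22(W), 20(W), 19(W) are all W)
n=28: L (options 23(W), 21(W), 20(W) are all W)
n=29: L (options 24(W), 22(W), 21(W) are all W)
n=30: L (options 25(W), 23(W), 22(W) are all W)

12: W, 30: L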